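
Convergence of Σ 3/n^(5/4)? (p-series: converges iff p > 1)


p-series test: Σ c/n^p converges if p > 1, diverges if p ≤ 1 (constant c > 0 doesn't affect convergence).
p = 5/4
5/4 > 1 → CONVERGES

Converges (p = 5/4 > 1)


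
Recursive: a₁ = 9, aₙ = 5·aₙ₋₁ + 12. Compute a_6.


Computing step by step:
a_1 = 9
a_2 = 57
a_3 = 297
a_4 = 1497
a_5 = 7497
a_6 = 37497


a_6 = 37497


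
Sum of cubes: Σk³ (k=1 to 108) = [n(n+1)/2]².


n(n+1)/2 = 108×109/2 = 5886
Σk³ = 5886² = 34644996

Σk³ = 34644996


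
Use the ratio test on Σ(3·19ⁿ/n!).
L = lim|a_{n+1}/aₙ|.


aₙ = 3·19^n/n!
a_{n+1}/aₙ = 19^(n+1)/(n+1)! × n!/19^n  (constant 3 cancels)
= 19/(n+1)
L = lim(n→∞) 19/(n+1) = 0
L < 1 → series CONVERGES

Converges (ratio test: L = 0 < 1)


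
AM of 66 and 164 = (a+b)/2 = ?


AM = (66 + 164)/2 = 230/2 = 115

AM = 115


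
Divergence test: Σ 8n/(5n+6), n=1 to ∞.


lim(n→∞) 8n/(5n+6) = 8/5 = 8/5  (divide numerator and denominator by n)
lim aₙ = 8/5 ≠ 0 → series DIVERGES

Diverges (lim aₙ = 8/5 ≠ 0)


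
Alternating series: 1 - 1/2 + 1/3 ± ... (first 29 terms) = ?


S = 1 - 1/2 + 1/3 - 1/4 + 1/5 - 1/6 + 1/7 - 1/8 ± ...
= 0.7101
(Full series converges to +ln(2) ≈ +0.6931)

S_29 = 0.7101


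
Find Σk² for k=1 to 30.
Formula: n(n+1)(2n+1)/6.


n = 30
n(n+1)(2n+1)/6 = 30×31×61/6
= 56730/6 = 9455

Σk² = 9455


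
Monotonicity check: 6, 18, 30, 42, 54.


Differences: 12, 12, 12, 12
All differences > 0 → strictly INCREASING

Monotonically increasing


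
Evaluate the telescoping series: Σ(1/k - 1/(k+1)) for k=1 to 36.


Telescoping: adjacent terms cancel.
= 1/1 - 1/37
= 1 - 1/37 = 36/37

Sum = 36/37


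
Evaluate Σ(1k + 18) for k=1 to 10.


Σ(1k+18) = 1·Σk + 18·n
= 1·55 + 18·10
= 55 + 180 = 235

Σ = 235


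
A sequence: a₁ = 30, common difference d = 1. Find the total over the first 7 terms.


aₙ = 30 + (7-1)×1 = 36
Sₙ = n(a₁+aₙ)/2 = 7×(30+36)/2
= 7×66/2 = 231

S_7 = 231


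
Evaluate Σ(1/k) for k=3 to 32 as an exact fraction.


Σₖ₌3^32 1/k = 1/3 + 1/4 + 1/5 + ... + 1/32
= 369455796282239/144403552893600
≈ 2.5585

Sum = 369455796282239/144403552893600 ≈ 2.5585


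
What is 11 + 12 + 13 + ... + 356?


Σₖ₌11^356 k = Σₖ₌₁^356 k − Σₖ₌₁^10 k
= 356·357/2 − 10·11/2
= 63546 − 55 = 63491

Σk = 63491


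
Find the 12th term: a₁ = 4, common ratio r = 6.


aₙ = a₁·r^(n-1)
= 4×6^11
= 4×362797056
= 1451188224

a_12 = 1451188224


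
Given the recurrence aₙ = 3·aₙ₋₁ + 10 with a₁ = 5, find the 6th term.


Computing step by step:
a_1 = 5
a_2 = 25
a_3 = 85
a_4 = 265
a_5 = 805
a_6 = 2425


a_6 = 2425


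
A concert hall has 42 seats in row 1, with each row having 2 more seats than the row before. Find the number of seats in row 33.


aₙ = a₁ + (n-1)d
= 42 + (33-1)×2
= 42 + 64
= 106

a_33 = 106


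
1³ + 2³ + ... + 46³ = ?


n(n+1)/2 = 46×47/2 = 1081
Σk³ = 1081² = 1168561

Σk³ = 1168561


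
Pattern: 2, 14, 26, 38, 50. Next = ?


Pattern: arithmetic (d=12)
Terms: 2, 14, 26, 38, 50
Next term = 62

Next term = 62


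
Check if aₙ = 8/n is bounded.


a₁ = 8, a₂ = 8/2, a₃ = 8/3, ...
0 < aₙ ≤ 8 for all n ≥ 1
Lower bound: 0, Upper bound: 8
The sequence IS bounded

Bounded (0 < aₙ ≤ 8)


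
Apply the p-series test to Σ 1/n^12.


p-series test: Σ c/n^p converges if p > 1, diverges if p ≤ 1 (constant c > 0 doesn't affect convergence).
p = 12
12 > 1 → CONVERGES

Converges (p = 12 > 1)


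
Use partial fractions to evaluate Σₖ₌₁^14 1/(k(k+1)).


1/(k(k+1)) = 1/k - 1/(k+1) (partial fractions)
Telescoping: Σ = 1 - 1/15 = 14/15

Sum = 14/15


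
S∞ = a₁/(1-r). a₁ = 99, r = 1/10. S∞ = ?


S∞ = a₁/(1-r) = 99/(1 - 1/10)
= 99/(9/10)
= 110

S∞ = 110


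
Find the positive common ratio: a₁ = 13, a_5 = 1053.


r^(n-1) = aₙ/a₁
r^4 = 1053/13 = 81
r = 81^(1/4)
= ±3; taking r > 0 gives r = 3

r = 3


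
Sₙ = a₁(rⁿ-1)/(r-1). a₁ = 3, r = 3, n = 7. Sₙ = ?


Sₙ = 3×(3^7 - 1)/(3 - 1)
= 3×(2187 - 1)/2
= 3×2186/2
= 3279

S_7 = 3279


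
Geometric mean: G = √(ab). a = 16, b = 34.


GM = √(16×34) = √544 = 23.3238

GM = 23.3238


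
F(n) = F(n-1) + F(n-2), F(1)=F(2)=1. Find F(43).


Fibonacci sequence: 1, 1, 2, 3, 5, 8, 13, 21, 34, 55, 89, ...
F(43) = 433494437

F(43) = 433494437


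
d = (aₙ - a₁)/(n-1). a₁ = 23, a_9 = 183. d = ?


d = (aₙ - a₁)/(n-1)
= (183 - 23)/(9-1)
= 160/8 = 20

d = 20


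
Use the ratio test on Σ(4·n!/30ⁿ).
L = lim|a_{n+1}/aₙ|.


aₙ = 4·n!/30^n
a_{n+1}/aₙ = (n+1)!/30^(n+1) × 30^n/n!  (constant 4 cancels)
= (n+1)/30
L = lim(n→∞) (n+1)/30 = ∞
L > 1 → series DIVERGES

Diverges (ratio test: L = ∞ > 1)


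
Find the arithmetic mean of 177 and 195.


AM = (177 + 195)/2 = 372/2 = 186

AM = 186


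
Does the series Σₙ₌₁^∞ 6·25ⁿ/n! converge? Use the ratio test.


aₙ = 6·25^n/n!
a_{n+1}/aₙ = 25^(n+1)/(n+1)! × n!/25^n  (constant 6 cancels)
= 25/(n+1)
L = lim(n→∞) 25/(n+1) = 0
L < 1 → series CONVERGES

Converges (ratio test: L = 0 < 1)


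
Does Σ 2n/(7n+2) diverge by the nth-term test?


lim(n→∞) 2n/(7n+2) = 2/7 = 2/7  (divide numerator and denominator by n)
lim aₙ = 2/7 ≠ 0 → series DIVERGES

Diverges (lim aₙ = 2/7 ≠ 0)


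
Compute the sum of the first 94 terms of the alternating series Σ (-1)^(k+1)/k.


S = 1 - 1/2 + 1/3 - 1/4 + 1/5 - 1/6 + 1/7 - 1/8 ± ...
= 0.6879
(Full series converges to +ln(2) ≈ +0.6931)

S_94 = 0.6879


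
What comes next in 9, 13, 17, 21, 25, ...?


Pattern: arithmetic (d=4)
Terms: 9, 13, 17, 21, 25
Next term = 29

Next term = 29


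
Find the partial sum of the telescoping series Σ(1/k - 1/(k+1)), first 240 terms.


Telescoping: adjacent terms cancel.
= 1/1 - 1/241
= 1 - 1/241 = 240/241

Sum = 240/241


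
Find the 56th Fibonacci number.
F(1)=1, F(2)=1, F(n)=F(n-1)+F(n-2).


Fibonacci sequence: 1, 1, 2, 3, 5, 8, 13, 21, 34, 55, 89, ...
F(56) = 225851433717

F(56) = 225851433717


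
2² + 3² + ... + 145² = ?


Σₖ₌2^145 k² = Σₖ₌₁^145 k² − Σₖ₌₁^1 k²
= 145·146·291/6 − 1·2·3/6
= 1026745 − 1 = 1026744

Σk² = 1026744


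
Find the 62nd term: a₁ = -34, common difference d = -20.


aₙ = a₁ + (n-1)d
= -34 + (62-1)×-20
= -34 - 1220
= -1254

a_62 = -1254


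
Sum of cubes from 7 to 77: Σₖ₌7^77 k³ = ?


Σₖ₌7^77 k³ = [77·78/2]² − [6·7/2]²
= 9018009 − 441 = 9017568

Σk³ = 9017568


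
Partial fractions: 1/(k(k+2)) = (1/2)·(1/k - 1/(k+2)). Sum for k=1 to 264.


1/(k(k+2)) = (1/2)·(1/k - 1/(k+2)) (partial fractions)
Telescoping: Σ = (1/2)·(1 + 1/2 - 1/265 - 1/266) = 26301/35245

Sum = 26301/35245


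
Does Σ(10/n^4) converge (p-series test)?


p-series test: Σ c/n^p converges if p > 1, diverges if p ≤ 1 (constant c > 0 doesn't affect convergence).
p = 4
4 > 1 → CONVERGES

Converges (p = 4 > 1)


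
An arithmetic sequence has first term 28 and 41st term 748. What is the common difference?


d = (aₙ - a₁)/(n-1)
= (748 - 28)/(41-1)
= 720/40 = 18

d = 18


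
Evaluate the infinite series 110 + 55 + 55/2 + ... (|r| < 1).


S∞ = a₁/(1-r) = 110/(1 - 1/2)
= 110/(1/2)
= 220

S∞ = 220


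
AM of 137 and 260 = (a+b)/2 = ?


AM = (137 + 260)/2 = 397/2 = 198.5

AM = 198.5


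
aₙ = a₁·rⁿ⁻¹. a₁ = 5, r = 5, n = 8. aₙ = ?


aₙ = a₁·r^(n-1)
= 5×5^7
= 5×78125
= 390625

a_8 = 390625


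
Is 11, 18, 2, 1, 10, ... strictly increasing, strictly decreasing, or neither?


Differences: 7, -16, -1, 9
Difference at position 1 is +7 (> 0) but position 2 is -16 (< 0) — sequence both rises and falls
→ NOT monotonic

Not monotonic


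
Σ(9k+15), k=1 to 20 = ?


Σ(9k+15) = 9·Σk + 15·n
= 9·210 + 15·20
= 1890 + 300 = 2190

Σ = 2190


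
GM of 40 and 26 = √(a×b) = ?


GM = √(40×26) = √1040 = 32.249

GM = 32.249


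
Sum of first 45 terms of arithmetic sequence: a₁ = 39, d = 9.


aₙ = 39 + (45-1)×9 = 435
Sₙ = n(a₁+aₙ)/2 = 45×(39+435)/2
= 45×474/2 = 10665

S_45 = 10665


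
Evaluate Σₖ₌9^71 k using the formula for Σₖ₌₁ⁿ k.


Σₖ₌9^71 k = Σₖ₌₁^71 k − Σₖ₌₁^8 k
= 71·72/2 − 8·9/2
= 2556 − 36 = 2520

Σk = 2520


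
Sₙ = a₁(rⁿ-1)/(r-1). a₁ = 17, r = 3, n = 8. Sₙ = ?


Sₙ = 17×(3^8 - 1)/(3 - 1)
= 17×(6561 - 1)/2
= 17×6560/2
= 55760

S_8 = 55760


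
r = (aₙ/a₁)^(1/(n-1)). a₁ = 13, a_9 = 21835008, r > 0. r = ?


r^(n-1) = aₙ/a₁
r^8 = 21835008/13 = 1679616
r = 1679616^(1/8)
= ±6; taking r > 0 gives r = 6

r = 6


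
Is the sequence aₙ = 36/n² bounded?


a₁ = 36, a₂ = 36/4, a₃ = 36/9, ...
0 < aₙ ≤ 36 for all n ≥ 1
The sequence IS bounded

Bounded (0 < aₙ ≤ 36)


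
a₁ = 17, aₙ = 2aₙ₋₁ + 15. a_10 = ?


Computing step by step:
a_1 = 17
a_2 = 49
a_3 = 113
a_4 = 241
a_5 = 497
a_6 = 1009
a_7 = 2033
a_8 = 4081
a_9 = 8177
a_10 = 16369


a_10 = 16369


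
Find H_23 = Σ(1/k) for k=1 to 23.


H_23 = 1/1 + 1/2 + 1/3 + ... + 1/23
= 444316699/118982864
≈ 3.7343

H_23 = 444316699/118982864 ≈ 3.7343


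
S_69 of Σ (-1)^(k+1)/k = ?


S = 1 - 1/2 + 1/3 - 1/4 + 1/5 - 1/6 + 1/7 - 1/8 ± ...
= 0.7003
(Full series converges to +ln(2) ≈ +0.6931)

S_69 = 0.7003


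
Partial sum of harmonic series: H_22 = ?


H_22 = 1/1 + 1/2 + 1/3 + ... + 1/22
= 19093197/5173168
≈ 3.6908

H_22 = 19093197/5173168 ≈ 3.6908


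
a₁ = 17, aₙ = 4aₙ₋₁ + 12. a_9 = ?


Computing step by step:
a_1 = 17
a_2 = 80
a_3 = 332
a_4 = 1340
a_5 = 5372
a_6 = 21500
a_7 = 86012
a_8 = 344060
a_9 = 1376252


a_9 = 1376252


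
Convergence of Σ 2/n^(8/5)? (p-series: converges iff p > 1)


p-series test: Σ c/n^p converges if p > 1, diverges if p ≤ 1 (constant c > 0 doesn't affect convergence).
p = 8/5
8/5 > 1 → CONVERGES

Converges (p = 8/5 > 1)


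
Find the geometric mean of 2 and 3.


GM = √(2×3) = √6 = 2.4495

GM = 2.4495


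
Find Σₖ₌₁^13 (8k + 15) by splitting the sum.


Σ(8k+15) = 8·Σk + 15·n
= 8·91 + 15·13
= 728 + 195 = 923

Σ = 923


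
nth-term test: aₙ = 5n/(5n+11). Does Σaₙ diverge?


lim(n→∞) 5n/(5n+11) = 5/5 = 1  (divide numerator and denominator by n)
lim aₙ = 1 ≠ 0 → series DIVERGES

Diverges (lim aₙ = 1 ≠ 0)


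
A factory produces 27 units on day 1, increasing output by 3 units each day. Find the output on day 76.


aₙ = a₁ + (n-1)d
= 27 + (76-1)×3
= 27 + 225
= 252

a_76 = 252


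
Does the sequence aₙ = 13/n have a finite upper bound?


a₁ = 13, a₂ = 13/2, a₃ = 13/3, ...
0 < aₙ ≤ 13 for all n ≥ 1
Lower bound: 0, Upper bound: 13
The sequence IS bounded

Bounded (0 < aₙ ≤ 13)


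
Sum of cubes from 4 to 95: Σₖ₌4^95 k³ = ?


Σₖ₌4^95 k³ = [95·96/2]² − [3·4/2]²
= 20793600 − 36 = 20793564

Σk³ = 20793564


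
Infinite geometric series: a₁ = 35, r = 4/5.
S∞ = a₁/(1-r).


S∞ = a₁/(1-r) = 35/(1 - 4/5)
= 35/(1/5)
= 175

S∞ = 175


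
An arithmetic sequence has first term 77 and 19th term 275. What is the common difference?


d = (aₙ - a₁)/(n-1)
= (275 - 77)/(19-1)
= 198/18 = 11

d = 11


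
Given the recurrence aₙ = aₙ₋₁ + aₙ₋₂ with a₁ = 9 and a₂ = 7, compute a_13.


Computing iteratively: 9, 7, 16, 23, 39, 62, 101, 163, 264, 427, 691, 1118, ...
a_13 = 1809

a_13 = 1809


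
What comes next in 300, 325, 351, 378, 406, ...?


Pattern: triangular numbers: n(n+1)/2
Terms: 300, 325, 351, 378, 406
Next term = 435

Next term = 435


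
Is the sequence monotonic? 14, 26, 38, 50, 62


Differences: 12, 12, 12, 12
All differences > 0 → strictly INCREASING

Monotonically increasing


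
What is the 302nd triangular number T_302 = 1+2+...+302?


n(n+1)/2 = 302×303/2 = 91506/2 = 45753

Σk = 45753


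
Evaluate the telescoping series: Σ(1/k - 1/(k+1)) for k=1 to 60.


Telescoping: adjacent terms cancel.
= 1/1 - 1/61
= 1 - 1/61 = 60/61

Sum = 60/61


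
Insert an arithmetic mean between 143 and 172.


AM = (143 + 172)/2 = 315/2 = 157.5

AM = 157.5


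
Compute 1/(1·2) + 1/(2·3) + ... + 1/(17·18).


1/(k(k+1)) = 1/k - 1/(k+1) (partial fractions)
Telescoping: Σ = 1 - 1/18 = 17/18

Sum = 17/18


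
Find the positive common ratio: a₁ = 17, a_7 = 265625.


r^(n-1) = aₙ/a₁
r^6 = 265625/17 = 15625
r = 15625^(1/6)
= ±5; taking r > 0 gives r = 5

r = 5


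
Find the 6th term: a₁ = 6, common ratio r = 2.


aₙ = a₁·r^(n-1)
= 6×2^5
= 6×32
= 192

a_6 = 192


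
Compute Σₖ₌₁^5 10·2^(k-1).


Sₙ = 10×(2^5 - 1)/(2 - 1)
= 10×(32 - 1)/1
= 10×31/1
= 310

S_5 = 310


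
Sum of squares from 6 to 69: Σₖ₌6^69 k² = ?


Σₖ₌6^69 k² = Σₖ₌₁^69 k² − Σₖ₌₁^5 k²
= 69·70·139/6 − 5·6·11/6
= 111895 − 55 = 111840

Σk² = 111840


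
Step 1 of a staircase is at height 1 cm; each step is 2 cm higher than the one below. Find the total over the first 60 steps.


aₙ = 1 + (60-1)×2 = 119
Sₙ = n(a₁+aₙ)/2 = 60×(1+119)/2
= 60×120/2 = 3600

S_60 = 3600


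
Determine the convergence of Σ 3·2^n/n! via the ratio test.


aₙ = 3·2^n/n!
a_{n+1}/aₙ = 2^(n+1)/(n+1)! × n!/2^n  (constant 3 cancels)
= 2/(n+1)
L = lim(n→∞) 2/(n+1) = 0
L < 1 → series CONVERGES

Converges (ratio test: L = 0 < 1)


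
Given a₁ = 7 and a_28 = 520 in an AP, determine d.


d = (aₙ - a₁)/(n-1)
= (520 - 7)/(28-1)
= 513/27 = 19

d = 19


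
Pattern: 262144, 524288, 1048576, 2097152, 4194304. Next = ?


Pattern: powers of 2: 2ⁿ
Terms: 262144, 524288, 1048576, 2097152, 4194304
Next term = 8388608

Next term = 8388608


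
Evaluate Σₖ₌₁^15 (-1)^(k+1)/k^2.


S = 1 - 1/4 + 1/9 - 1/16 + 1/25 - 1/36 + 1/49 - 1/64 ± ...
= 0.8245
(Full series converges to +π²/12 ≈ +0.8225)

S_15 = 0.8245


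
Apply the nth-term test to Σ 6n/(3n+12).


lim(n→∞) 6n/(3n+12) = 6/3 = 2  (divide numerator and denominator by n)
lim aₙ = 2 ≠ 0 → series DIVERGES

Diverges (lim aₙ = 2 ≠ 0)


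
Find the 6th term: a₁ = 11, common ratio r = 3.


aₙ = a₁·r^(n-1)
= 11×3^5
= 11×243
= 2673

a_6 = 2673


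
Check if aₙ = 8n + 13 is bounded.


aₙ = 8n + 13 → as n→∞, aₙ→∞
No finite upper bound exists
The sequence is UNBOUNDED

Unbounded (aₙ → ∞ as n → ∞)


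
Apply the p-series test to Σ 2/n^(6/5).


p-series test: Σ c/n^p converges if p > 1, diverges if p ≤ 1 (constant c > 0 doesn't affect convergence).
p = 6/5
6/5 > 1 → CONVERGES

Converges (p = 6/5 > 1)


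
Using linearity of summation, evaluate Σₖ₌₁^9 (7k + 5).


Σ(7k+5) = 7·Σk + 5·n
= 7·45 + 5·9
= 315 + 45 = 360

Σ = 360


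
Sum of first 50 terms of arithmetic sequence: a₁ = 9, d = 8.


aₙ = 9 + (50-1)×8 = 401
Sₙ = n(a₁+aₙ)/2 = 50×(9+401)/2
= 50×410/2 = 10250

S_50 = 10250


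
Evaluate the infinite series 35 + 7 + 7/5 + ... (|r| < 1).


S∞ = a₁/(1-r) = 35/(1 - 1/5)
= 35/(4/5)
= 175/4

S∞ = 175/4


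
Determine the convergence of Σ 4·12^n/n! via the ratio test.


aₙ = 4·12^n/n!
a_{n+1}/aₙ = 12^(n+1)/(n+1)! × n!/12^n  (constant 4 cancels)
= 12/(n+1)
L = lim(n→∞) 12/(n+1) = 0
L < 1 → series CONVERGES

Converges (ratio test: L = 0 < 1)


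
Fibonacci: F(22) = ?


Fibonacci sequence: 1, 1, 2, 3, 5, 8, 13, 21, 34, 55, 89, ...
F(22) = 17711

F(22) = 17711


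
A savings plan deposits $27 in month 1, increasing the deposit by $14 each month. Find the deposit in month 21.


aₙ = a₁ + (n-1)d
= 27 + (21-1)×14
= 27 + 280
= 307

a_21 = 307


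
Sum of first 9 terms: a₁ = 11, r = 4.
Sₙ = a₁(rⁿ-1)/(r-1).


Sₙ = 11×(4^9 - 1)/(4 - 1)
= 11×(262144 - 1)/3
= 11×262143/3
= 961191

S_9 = 961191


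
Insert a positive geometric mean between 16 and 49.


GM = √(16×49) = √784 = 28

GM = 28


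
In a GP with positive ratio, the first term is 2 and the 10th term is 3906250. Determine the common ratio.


r^(n-1) = aₙ/a₁
r^9 = 3906250/2 = 1953125
r = 1953125^(1/9)
= 5

r = 5


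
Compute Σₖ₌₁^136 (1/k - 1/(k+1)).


Telescoping: adjacent terms cancel.
= 1/1 - 1/137
= 1 - 1/137 = 136/137

Sum = 136/137


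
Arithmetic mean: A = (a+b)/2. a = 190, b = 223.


AM = (190 + 223)/2 = 413/2 = 206.5

AM = 206.5


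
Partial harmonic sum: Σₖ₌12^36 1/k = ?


Σₖ₌12^36 1/k = 1/12 + 1/13 + 1/14 + ... + 1/36
= 23820023125517/20629078984800
≈ 1.1547

Sum = 23820023125517/20629078984800 ≈ 1.1547


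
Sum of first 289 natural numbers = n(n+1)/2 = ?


n(n+1)/2 = 289×290/2 = 83810/2 = 41905

Σk = 41905


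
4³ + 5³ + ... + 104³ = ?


Σₖ₌4^104 k³ = [104·105/2]² − [3·4/2]²
= 29811600 − 36 = 29811564

Σk³ = 29811564


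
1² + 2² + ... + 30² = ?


n = 30
n(n+1)(2n+1)/6 = 30×31×61/6
= 56730/6 = 9455

Σk² = 9455


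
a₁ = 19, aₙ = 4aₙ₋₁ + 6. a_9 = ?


Computing step by step:
a_1 = 19
a_2 = 82
a_3 = 334
a_4 = 1342
a_5 = 5374
a_6 = 21502
a_7 = 86014
a_8 = 344062
a_9 = 1376254


a_9 = 1376254


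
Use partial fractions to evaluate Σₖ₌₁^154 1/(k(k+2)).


1/(k(k+2)) = (1/2)·(1/k - 1/(k+2)) (partial fractions)
Telescoping: Σ = (1/2)·(1 + 1/2 - 1/155 - 1/156) = 35959/48360

Sum = 35959/48360


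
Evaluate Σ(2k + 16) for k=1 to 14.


Σ(2k+16) = 2·Σk + 16·n
= 2·105 + 16·14
= 210 + 224 = 434

Σ = 434


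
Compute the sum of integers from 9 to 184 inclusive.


Σₖ₌9^184 k = Σₖ₌₁^184 k − Σₖ₌₁^8 k
= 184·185/2 − 8·9/2
= 17020 − 36 = 16984

Σk = 16984


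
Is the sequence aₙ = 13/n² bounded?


a₁ = 13, a₂ = 13/4, a₃ = 13/9, ...
0 < aₙ ≤ 13 for all n ≥ 1
The sequence IS bounded

Bounded (0 < aₙ ≤ 13)


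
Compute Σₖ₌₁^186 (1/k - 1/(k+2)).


Telescoping with gap 2: two head and two tail terms survive.
= (1 + 1/2) - (1/187 + 1/188)
= 3/2 - 1/187 - 1/188 = 52359/35156

Sum = 52359/35156


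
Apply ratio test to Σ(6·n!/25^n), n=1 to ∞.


aₙ = 6·n!/25^n
a_{n+1}/aₙ = (n+1)!/25^(n+1) × 25^n/n!  (constant 6 cancels)
= (n+1)/25
L = lim(n→∞) (n+1)/25 = ∞
L > 1 → series DIVERGES

Diverges (ratio test: L = ∞ > 1)


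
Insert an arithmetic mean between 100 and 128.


AM = (100 + 128)/2 = 228/2 = 114

AM = 114


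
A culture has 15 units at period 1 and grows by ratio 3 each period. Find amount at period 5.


aₙ = a₁·r^(n-1)
= 15×3^4
= 15×81
= 1215

a_5 = 1215


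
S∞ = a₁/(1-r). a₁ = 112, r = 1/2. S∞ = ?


S∞ = a₁/(1-r) = 112/(1 - 1/2)
= 112/(1/2)
= 224

S∞ = 224


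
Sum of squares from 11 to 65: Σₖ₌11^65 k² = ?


Σₖ₌11^65 k² = Σₖ₌₁^65 k² − Σₖ₌₁^10 k²
= 65·66·131/6 − 10·11·21/6
= 93665 − 385 = 93280

Σk² = 93280


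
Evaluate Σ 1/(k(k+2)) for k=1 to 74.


1/(k(k+2)) = (1/2)·(1/k - 1/(k+2)) (partial fractions)
Telescoping: Σ = (1/2)·(1 + 1/2 - 1/75 - 1/76) = 8399/11400

Sum = 8399/11400


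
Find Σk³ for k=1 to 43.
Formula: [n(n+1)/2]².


n(n+1)/2 = 43×44/2 = 946
Σk³ = 946² = 894916

Σk³ = 894916


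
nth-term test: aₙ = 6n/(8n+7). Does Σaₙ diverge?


lim(n→∞) 6n/(8n+7) = 6/8 = 3/4  (divide numerator and denominator by n)
lim aₙ = 3/4 ≠ 0 → series DIVERGES

Diverges (lim aₙ = 3/4 ≠ 0)


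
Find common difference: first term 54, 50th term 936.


d = (aₙ - a₁)/(n-1)
= (936 - 54)/(50-1)
= 882/49 = 18

d = 18


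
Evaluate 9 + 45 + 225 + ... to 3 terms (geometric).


Sₙ = 9×(5^3 - 1)/(5 - 1)
= 9×(125 - 1)/4
= 9×124/4
= 279

S_3 = 279


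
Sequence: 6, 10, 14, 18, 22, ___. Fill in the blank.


Pattern: arithmetic (d=4)
Terms: 6, 10, 14, 18, 22
Next term = 26

Next term = 26


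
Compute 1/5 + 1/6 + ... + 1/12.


Σₖ₌5^12 1/k = 1/5 + 1/6 + 1/7 + 1/8 + 1/9 + 1/10 + 1/11 + 1/12
= 28271/27720
≈ 1.0199

Sum = 28271/27720 ≈ 1.0199


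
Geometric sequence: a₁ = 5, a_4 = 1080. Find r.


r^(n-1) = aₙ/a₁
r^3 = 1080/5 = 216
r = 216^(1/3)
= 6

r = 6


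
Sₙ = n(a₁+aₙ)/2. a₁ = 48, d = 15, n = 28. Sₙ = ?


aₙ = 48 + (28-1)×15 = 453
Sₙ = n(a₁+aₙ)/2 = 28×(48+453)/2
= 28×501/2 = 7014

S_28 = 7014


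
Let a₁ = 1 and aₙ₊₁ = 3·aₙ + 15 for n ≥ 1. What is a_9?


Computing step by step:
a_1 = 1
a_2 = 18
a_3 = 69
a_4 = 222
a_5 = 681
a_6 = 2058
a_7 = 6189
a_8 = 18582
a_9 = 55761


a_9 = 55761


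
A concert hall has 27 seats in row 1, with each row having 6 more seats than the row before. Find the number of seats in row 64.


aₙ = a₁ + (n-1)d
= 27 + (64-1)×6
= 27 + 378
= 405

a_64 = 405


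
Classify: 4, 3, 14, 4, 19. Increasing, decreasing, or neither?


Differences: -1, 11, -10, 15
Difference at position 2 is +11 (> 0) but position 1 is -1 (< 0) — sequence both rises and falls
→ NOT monotonic

Not monotonic


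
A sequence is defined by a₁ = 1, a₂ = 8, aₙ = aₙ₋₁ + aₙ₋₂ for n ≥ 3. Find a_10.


Computing iteratively: 1, 8, 9, 17, 26, 43, 69, 112, 181, 293
a_10 = 293

a_10 = 293


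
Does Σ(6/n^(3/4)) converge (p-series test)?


p-series test: Σ c/n^p converges if p > 1, diverges if p ≤ 1 (constant c > 0 doesn't affect convergence).
p = 3/4
3/4 ≤ 1 → DIVERGES

Diverges (p = 3/4 ≤ 1)


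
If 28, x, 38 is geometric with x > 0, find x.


GM = √(28×38) = √1064 = 32.619

GM = 32.619


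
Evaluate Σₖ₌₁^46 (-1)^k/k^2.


S = -1 + 1/4 - 1/9 + 1/16 - 1/25 + 1/36 - 1/49 + 1/64 ± ...
= -0.8222
(Full series converges to -π²/12 ≈ -0.8225)

S_46 = -0.8222


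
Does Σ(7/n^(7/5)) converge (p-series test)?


p-series test: Σ c/n^p converges if p > 1, diverges if p ≤ 1 (constant c > 0 doesn't affect convergence).
p = 7/5
7/5 > 1 → CONVERGES

Converges (p = 7/5 > 1)


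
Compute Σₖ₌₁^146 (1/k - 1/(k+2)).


Telescoping with gap 2: two head and two tail terms survive.
= (1 + 1/2) - (1/147 + 1/148)
= 3/2 - 1/147 - 1/148 = 32339/21756

Sum = 32339/21756


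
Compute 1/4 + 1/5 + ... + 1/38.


Σₖ₌4^38 1/k = 1/4 + 1/5 + 1/6 + ... + 1/38
= 1163092393297033/485721041551200
≈ 2.3946

Sum = 1163092393297033/485721041551200 ≈ 2.3946


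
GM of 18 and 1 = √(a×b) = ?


GM = √(18×1) = √18 = 4.2426

GM = 4.2426


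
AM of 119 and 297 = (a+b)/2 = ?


AM = (119 + 297)/2 = 416/2 = 208

AM = 208


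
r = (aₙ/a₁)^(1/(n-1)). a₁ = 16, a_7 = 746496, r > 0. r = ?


r^(n-1) = aₙ/a₁
r^6 = 746496/16 = 46656
r = 46656^(1/6)
= ±6; taking r > 0 gives r = 6

r = 6


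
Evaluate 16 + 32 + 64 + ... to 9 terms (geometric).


Sₙ = 16×(2^9 - 1)/(2 - 1)
= 16×(512 - 1)/1
= 16×511/1
= 8176

S_9 = 8176


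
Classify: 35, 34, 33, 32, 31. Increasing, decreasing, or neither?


Differences: -1, -1, -1, -1
All differences < 0 → strictly DECREASING

Monotonically decreasing


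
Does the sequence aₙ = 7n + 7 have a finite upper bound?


aₙ = 7n + 7 → as n→∞, aₙ→∞
No finite upper bound exists
The sequence is UNBOUNDED

Unbounded (aₙ → ∞ as n → ∞)


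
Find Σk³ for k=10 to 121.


Σₖ₌10^121 k³ = [121·122/2]² − [9·10/2]²
= 54479161 − 2025 = 54477136

Σk³ = 54477136


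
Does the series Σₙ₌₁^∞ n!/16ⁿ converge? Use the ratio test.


aₙ = n!/16^n
a_{n+1}/aₙ = (n+1)!/16^(n+1) × 16^n/n!
= (n+1)/16
L = lim(n→∞) (n+1)/16 = ∞
L > 1 → series DIVERGES

Diverges (ratio test: L = ∞ > 1)


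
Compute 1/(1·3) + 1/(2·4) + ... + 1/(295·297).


1/(k(k+2)) = (1/2)·(1/k - 1/(k+2)) (partial fractions)
Telescoping: Σ = (1/2)·(1 + 1/2 - 1/296 - 1/297) = 131275/175824

Sum = 131275/175824


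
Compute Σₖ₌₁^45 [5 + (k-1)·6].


aₙ = 5 + (45-1)×6 = 269
Sₙ = n(a₁+aₙ)/2 = 45×(5+269)/2
= 45×274/2 = 6165

S_45 = 6165


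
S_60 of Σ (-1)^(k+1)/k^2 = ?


S = 1 - 1/4 + 1/9 - 1/16 + 1/25 - 1/36 + 1/49 - 1/64 ± ...
= 0.8223
(Full series converges to +π²/12 ≈ +0.8225)

S_60 = 0.8223


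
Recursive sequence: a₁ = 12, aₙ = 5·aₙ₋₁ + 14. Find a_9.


Computing step by step:
a_1 = 12
a_2 = 74
a_3 = 384
a_4 = 1934
a_5 = 9684
a_6 = 48434
a_7 = 242184
a_8 = 1210934
a_9 = 6054684


a_9 = 6054684


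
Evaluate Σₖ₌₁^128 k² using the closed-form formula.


n = 128
n(n+1)(2n+1)/6 = 128×129×257/6
= 4243584/6 = 707264

Σk² = 707264


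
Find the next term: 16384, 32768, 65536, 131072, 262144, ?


Pattern: powers of 2: 2ⁿ
Terms: 16384, 32768, 65536, 131072, 262144
Next term = 524288

Next term = 524288


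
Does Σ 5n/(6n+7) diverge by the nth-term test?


lim(n→∞) 5n/(6n+7) = 5/6 = 5/6  (divide numerator and denominator by n)
lim aₙ = 5/6 ≠ 0 → series DIVERGES

Diverges (lim aₙ = 5/6 ≠ 0)


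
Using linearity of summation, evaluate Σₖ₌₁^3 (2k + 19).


Σ(2k+19) = 2·Σk + 19·n
= 2·6 + 19·3
= 12 + 57 = 69

Σ = 69


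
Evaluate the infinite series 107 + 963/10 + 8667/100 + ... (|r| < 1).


S∞ = a₁/(1-r) = 107/(1 - 9/10)
= 107/(1/10)
= 1070

S∞ = 1070


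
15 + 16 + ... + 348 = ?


Σₖ₌15^348 k = Σₖ₌₁^348 k − Σₖ₌₁^14 k
= 348·349/2 − 14·15/2
= 60726 − 105 = 60621

Σk = 60621


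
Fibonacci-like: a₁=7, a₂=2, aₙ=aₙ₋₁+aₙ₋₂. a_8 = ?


Computing iteratively: 7, 2, 9, 11, 20, 31, 51, 82
a_8 = 82

a_8 = 82


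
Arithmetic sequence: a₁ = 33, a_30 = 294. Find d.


d = (aₙ - a₁)/(n-1)
= (294 - 33)/(30-1)
= 261/29 = 9

d = 9


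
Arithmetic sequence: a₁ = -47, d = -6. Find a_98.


aₙ = a₁ + (n-1)d
= -47 + (98-1)×-6
= -47 - 582
= -629

a_98 = -629


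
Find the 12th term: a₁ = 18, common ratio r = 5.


aₙ = a₁·r^(n-1)
= 18×5^11
= 18×48828125
= 878906250

a_12 = 878906250


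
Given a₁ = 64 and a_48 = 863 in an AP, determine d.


d = (aₙ - a₁)/(n-1)
= (863 - 64)/(48-1)
= 799/47 = 17

d = 17


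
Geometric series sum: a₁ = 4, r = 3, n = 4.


Sₙ = 4×(3^4 - 1)/(3 - 1)
= 4×(81 - 1)/2
= 4×80/2
= 160

S_4 = 160


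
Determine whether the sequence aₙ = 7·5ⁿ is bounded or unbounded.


aₙ = 7·5ⁿ → as n→∞, aₙ→∞ (since base 5 > 1)
No finite upper bound exists
The sequence is UNBOUNDED

Unbounded (aₙ → ∞ as n → ∞)


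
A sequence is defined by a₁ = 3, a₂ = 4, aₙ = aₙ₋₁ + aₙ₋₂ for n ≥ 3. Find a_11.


Computing iteratively: 3, 4, 7, 11, 18, 29, 47, 76, 123, 199, 322
a_11 = 322

a_11 = 322


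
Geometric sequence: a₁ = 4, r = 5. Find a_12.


aₙ = a₁·r^(n-1)
= 4×5^11
= 4×48828125
= 195312500

a_12 = 195312500


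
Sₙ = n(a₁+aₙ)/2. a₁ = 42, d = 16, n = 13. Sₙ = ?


aₙ = 42 + (13-1)×16 = 234
Sₙ = n(a₁+aₙ)/2 = 13×(42+234)/2
= 13×276/2 = 1794

S_13 = 1794


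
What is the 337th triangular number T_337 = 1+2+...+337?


n(n+1)/2 = 337×338/2 = 113906/2 = 56953

Σk = 56953


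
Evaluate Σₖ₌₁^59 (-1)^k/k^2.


S = -1 + 1/4 - 1/9 + 1/16 - 1/25 + 1/36 - 1/49 + 1/64 ± ...
= -0.8226
(Full series converges to -π²/12 ≈ -0.8225)

S_59 = -0.8226


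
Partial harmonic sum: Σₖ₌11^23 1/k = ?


Σₖ₌11^23 1/k = 1/11 + 1/12 + 1/13 + ... + 1/23
= 4311885041/5354228880
≈ 0.8053

Sum = 4311885041/5354228880 ≈ 0.8053


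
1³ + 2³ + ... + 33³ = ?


n(n+1)/2 = 33×34/2 = 561
Σk³ = 561² = 314721

Σk³ = 314721


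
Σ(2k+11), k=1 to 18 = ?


Σ(2k+11) = 2·Σk + 11·n
= 2·171 + 11·18
= 342 + 198 = 540

Σ = 540


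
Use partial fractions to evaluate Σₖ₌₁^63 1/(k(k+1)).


1/(k(k+1)) = 1/k - 1/(k+1) (partial fractions)
Telescoping: Σ = 1 - 1/64 = 63/64

Sum = 63/64


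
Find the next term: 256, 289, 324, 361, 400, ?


Pattern: perfect squares: n²
Terms: 256, 289, 324, 361, 400
Next term = 441

Next term = 441


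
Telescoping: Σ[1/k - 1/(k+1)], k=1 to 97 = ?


Telescoping: adjacent terms cancel.
= 1/1 - 1/98
= 1 - 1/98 = 97/98

Sum = 97/98


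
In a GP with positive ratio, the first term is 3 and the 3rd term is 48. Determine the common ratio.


r^(n-1) = aₙ/a₁
r^2 = 48/3 = 16
r = 16^(1/2)
= ±4; taking r > 0 gives r = 4

r = 4


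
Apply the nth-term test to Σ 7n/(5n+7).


lim(n→∞) 7n/(5n+7) = 7/5 = 7/5  (divide numerator and denominator by n)
lim aₙ = 7/5 ≠ 0 → series DIVERGES

Diverges (lim aₙ = 7/5 ≠ 0)


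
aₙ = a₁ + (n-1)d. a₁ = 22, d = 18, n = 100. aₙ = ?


aₙ = a₁ + (n-1)d
= 22 + (100-1)×18
= 22 + 1782
= 1804

a_100 = 1804


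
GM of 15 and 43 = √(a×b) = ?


GM = √(15×43) = √645 = 25.3969

GM = 25.3969


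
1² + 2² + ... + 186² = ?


n = 186
n(n+1)(2n+1)/6 = 186×187×373/6
= 12973686/6 = 2162281

Σk² = 2162281


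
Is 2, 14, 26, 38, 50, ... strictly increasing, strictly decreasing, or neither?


Differences: 12, 12, 12, 12
All differences > 0 → strictly INCREASING

Monotonically increasing


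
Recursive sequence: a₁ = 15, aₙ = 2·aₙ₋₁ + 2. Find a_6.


Computing step by step:
a_1 = 15
a_2 = 32
a_3 = 66
a_4 = 134
a_5 = 270
a_6 = 542


a_6 = 542


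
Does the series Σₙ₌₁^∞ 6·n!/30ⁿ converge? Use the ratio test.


aₙ = 6·n!/30^n
a_{n+1}/aₙ = (n+1)!/30^(n+1) × 30^n/n!  (constant 6 cancels)
= (n+1)/30
L = lim(n→∞) (n+1)/30 = ∞
L > 1 → series DIVERGES

Diverges (ratio test: L = ∞ > 1)


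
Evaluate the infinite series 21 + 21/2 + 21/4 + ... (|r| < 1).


S∞ = a₁/(1-r) = 21/(1 - 1/2)
= 21/(1/2)
= 42

S∞ = 42


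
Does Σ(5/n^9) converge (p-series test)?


p-series test: Σ c/n^p converges if p > 1, diverges if p ≤ 1 (constant c > 0 doesn't affect convergence).
p = 9
9 > 1 → CONVERGES

Converges (p = 9 > 1)


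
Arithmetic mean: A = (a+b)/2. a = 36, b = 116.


AM = (36 + 116)/2 = 152/2 = 76

AM = 76


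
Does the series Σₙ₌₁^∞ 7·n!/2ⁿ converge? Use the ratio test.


aₙ = 7·n!/2^n
a_{n+1}/aₙ = (n+1)!/2^(n+1) × 2^n/n!  (constant 7 cancels)
= (n+1)/2
L = lim(n→∞) (n+1)/2 = ∞
L > 1 → series DIVERGES

Diverges (ratio test: L = ∞ > 1)


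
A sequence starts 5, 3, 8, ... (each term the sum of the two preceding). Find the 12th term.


Computing iteratively: 5, 3, 8, 11, 19, 30, 49, 79, 128, 207, 335, 542
a_12 = 542

a_12 = 542


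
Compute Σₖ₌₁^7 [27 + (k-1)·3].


aₙ = 27 + (7-1)×3 = 45
Sₙ = n(a₁+aₙ)/2 = 7×(27+45)/2
= 7×72/2 = 252

S_7 = 252


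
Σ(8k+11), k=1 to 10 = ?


Σ(8k+11) = 8·Σk + 11·n
= 8·55 + 11·10
= 440 + 110 = 550

Σ = 550


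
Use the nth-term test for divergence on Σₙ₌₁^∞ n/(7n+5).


lim(n→∞) n/(7n+5) = 1/7 = 1/7  (divide numerator and denominator by n)
lim aₙ = 1/7 ≠ 0 → series DIVERGES

Diverges (lim aₙ = 1/7 ≠ 0)


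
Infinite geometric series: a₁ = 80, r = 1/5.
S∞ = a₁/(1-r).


S∞ = a₁/(1-r) = 80/(1 - 1/5)
= 80/(4/5)
= 100

S∞ = 100


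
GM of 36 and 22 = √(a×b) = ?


GM = √(36×22) = √792 = 28.1425

GM = 28.1425


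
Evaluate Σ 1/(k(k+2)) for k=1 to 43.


1/(k(k+2)) = (1/2)·(1/k - 1/(k+2)) (partial fractions)
Telescoping: Σ = (1/2)·(1 + 1/2 - 1/44 - 1/45) = 2881/3960

Sum = 2881/3960


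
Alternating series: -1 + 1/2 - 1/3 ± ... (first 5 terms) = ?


S = -1 + 1/2 - 1/3 + 1/4 - 1/5
= -0.7833
(Full series converges to -ln(2) ≈ -0.6931)

S_5 = -0.7833


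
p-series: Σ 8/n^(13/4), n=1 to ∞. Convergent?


p-series test: Σ c/n^p converges if p > 1, diverges if p ≤ 1 (constant c > 0 doesn't affect convergence).
p = 13/4
13/4 > 1 → CONVERGES

Converges (p = 13/4 > 1)


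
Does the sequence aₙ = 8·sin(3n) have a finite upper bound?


For all n, -1 ≤ sin(3n) ≤ 1, so -8 ≤ 8·sin(3n) ≤ 8
Lower bound: -8, Upper bound: 8
The sequence IS bounded

Bounded (-8 ≤ aₙ ≤ 8)


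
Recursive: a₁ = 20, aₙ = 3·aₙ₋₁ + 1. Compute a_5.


Computing step by step:
a_1 = 20
a_2 = 61
a_3 = 184
a_4 = 553
a_5 = 1660


a_5 = 1660


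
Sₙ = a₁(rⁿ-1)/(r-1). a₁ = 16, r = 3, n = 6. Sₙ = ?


Sₙ = 16×(3^6 - 1)/(3 - 1)
= 16×(729 - 1)/2
= 16×728/2
= 5824

S_6 = 5824


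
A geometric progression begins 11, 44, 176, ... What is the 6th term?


aₙ = a₁·r^(n-1)
= 11×4^5
= 11×1024
= 11264

a_6 = 11264


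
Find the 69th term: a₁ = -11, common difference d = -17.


aₙ = a₁ + (n-1)d
= -11 + (69-1)×-17
= -11 - 1156
= -1167

a_69 = -1167


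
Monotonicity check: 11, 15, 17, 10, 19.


Differences: 4, 2, -7, 9
Difference at position 1 is +4 (> 0) but position 3 is -7 (< 0) — sequence both rises and falls
→ NOT monotonic

Not monotonic


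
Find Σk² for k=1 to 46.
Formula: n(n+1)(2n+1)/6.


n = 46
n(n+1)(2n+1)/6 = 46×47×93/6
= 201066/6 = 33511

Σk² = 33511


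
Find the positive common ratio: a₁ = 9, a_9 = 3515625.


r^(n-1) = aₙ/a₁
r^8 = 3515625/9 = 390625
r = 390625^(1/8)
= ±5; taking r > 0 gives r = 5

r = 5


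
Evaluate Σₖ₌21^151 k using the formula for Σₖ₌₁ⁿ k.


Σₖ₌21^151 k = Σₖ₌₁^151 k − Σₖ₌₁^20 k
= 151·152/2 − 20·21/2
= 11476 − 210 = 11266

Σk = 11266


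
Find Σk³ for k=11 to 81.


Σₖ₌11^81 k³ = [81·82/2]² − [10·11/2]²
= 11029041 − 3025 = 11026016

Σk³ = 11026016


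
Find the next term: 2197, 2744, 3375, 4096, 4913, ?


Pattern: perfect cubes: n³
Terms: 2197, 2744, 3375, 4096, 4913
Next term = 5832

Next term = 5832


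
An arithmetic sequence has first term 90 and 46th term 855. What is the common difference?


d = (aₙ - a₁)/(n-1)
= (855 - 90)/(46-1)
= 765/45 = 17

d = 17


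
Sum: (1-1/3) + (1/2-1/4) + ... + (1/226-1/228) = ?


Telescoping with gap 2: two head and two tail terms survive.
= (1 + 1/2) - (1/227 + 1/228)
= 3/2 - 1/227 - 1/228 = 77179/51756

Sum = 77179/51756


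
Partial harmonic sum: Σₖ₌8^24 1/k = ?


Σₖ₌8^24 1/k = 1/8 + 1/9 + 1/10 + ... + 1/24
= 2111531243/1784742960
≈ 1.1831

Sum = 2111531243/1784742960 ≈ 1.1831


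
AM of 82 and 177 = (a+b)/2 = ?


AM = (82 + 177)/2 = 259/2 = 129.5

AM = 129.5


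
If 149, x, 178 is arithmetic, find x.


AM = (149 + 178)/2 = 327/2 = 163.5

AM = 163.5


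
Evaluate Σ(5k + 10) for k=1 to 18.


Σ(5k+10) = 5·Σk + 10·n
= 5·171 + 10·18
= 855 + 180 = 1035

Σ = 1035


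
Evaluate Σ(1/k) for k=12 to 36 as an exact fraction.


Σₖ₌12^36 1/k = 1/12 + 1/13 + 1/14 + ... + 1/36
= 23820023125517/20629078984800
≈ 1.1547

Sum = 23820023125517/20629078984800 ≈ 1.1547


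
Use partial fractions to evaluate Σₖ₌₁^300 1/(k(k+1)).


1/(k(k+1)) = 1/k - 1/(k+1) (partial fractions)
Telescoping: Σ = 1 - 1/301 = 300/301

Sum = 300/301


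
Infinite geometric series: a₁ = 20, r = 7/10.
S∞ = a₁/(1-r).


S∞ = a₁/(1-r) = 20/(1 - 7/10)
= 20/(3/10)
= 200/3

S∞ = 200/3


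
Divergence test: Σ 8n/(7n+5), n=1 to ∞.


lim(n→∞) 8n/(7n+5) = 8/7 = 8/7  (divide numerator and denominator by n)
lim aₙ = 8/7 ≠ 0 → series DIVERGES

Diverges (lim aₙ = 8/7 ≠ 0)


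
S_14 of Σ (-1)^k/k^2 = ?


S = -1 + 1/4 - 1/9 + 1/16 - 1/25 + 1/36 - 1/49 + 1/64 ± ...
= -0.8201
(Full series converges to -π²/12 ≈ -0.8225)

S_14 = -0.8201


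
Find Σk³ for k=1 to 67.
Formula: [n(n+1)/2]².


n(n+1)/2 = 67×68/2 = 2278
Σk³ = 2278² = 5189284

Σk³ = 5189284


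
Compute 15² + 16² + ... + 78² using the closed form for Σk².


Σₖ₌15^78 k² = Σₖ₌₁^78 k² − Σₖ₌₁^14 k²
= 78·79·157/6 − 14·15·29/6
= 161239 − 1015 = 160224

Σk² = 160224


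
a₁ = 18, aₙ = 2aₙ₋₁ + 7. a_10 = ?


Computing step by step:
a_1 = 18
a_2 = 43
a_3 = 93
a_4 = 193
a_5 = 393
a_6 = 793
a_7 = 1593
a_8 = 3193
a_9 = 6393
a_10 = 12793


a_10 = 12793


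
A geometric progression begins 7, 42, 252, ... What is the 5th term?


aₙ = a₁·r^(n-1)
= 7×6^4
= 7×1296
= 9072

a_5 = 9072


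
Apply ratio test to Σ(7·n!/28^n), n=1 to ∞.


aₙ = 7·n!/28^n
a_{n+1}/aₙ = (n+1)!/28^(n+1) × 28^n/n!  (constant 7 cancels)
= (n+1)/28
L = lim(n→∞) (n+1)/28 = ∞
L > 1 → series DIVERGES

Diverges (ratio test: L = ∞ > 1)


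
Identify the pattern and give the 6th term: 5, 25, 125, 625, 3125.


Pattern: geometric (r=5)
Terms: 5, 25, 125, 625, 3125
Next term = 15625

Next term = 15625


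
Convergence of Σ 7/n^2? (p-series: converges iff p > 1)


p-series test: Σ c/n^p converges if p > 1, diverges if p ≤ 1 (constant c > 0 doesn't affect convergence).
p = 2
2 > 1 → CONVERGES

Converges (p = 2 > 1)


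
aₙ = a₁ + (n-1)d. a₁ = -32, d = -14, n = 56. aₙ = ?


aₙ = a₁ + (n-1)d
= -32 + (56-1)×-14
= -32 - 770
= -802

a_56 = -802


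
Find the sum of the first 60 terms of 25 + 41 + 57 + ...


aₙ = 25 + (60-1)×16 = 969
Sₙ = n(a₁+aₙ)/2 = 60×(25+969)/2
= 60×994/2 = 29820

S_60 = 29820


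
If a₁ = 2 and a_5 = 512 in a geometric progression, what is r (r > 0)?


r^(n-1) = aₙ/a₁
r^4 = 512/2 = 256
r = 256^(1/4)
= ±4; taking r > 0 gives r = 4

r = 4


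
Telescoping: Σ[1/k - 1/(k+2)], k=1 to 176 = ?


Telescoping with gap 2: two head and two tail terms survive.
= (1 + 1/2) - (1/177 + 1/178)
= 3/2 - 1/177 - 1/178 = 23452/15753

Sum = 23452/15753


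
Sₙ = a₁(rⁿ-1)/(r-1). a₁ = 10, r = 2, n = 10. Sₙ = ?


Sₙ = 10×(2^10 - 1)/(2 - 1)
= 10×(1024 - 1)/1
= 10×1023/1
= 10230

S_10 = 10230


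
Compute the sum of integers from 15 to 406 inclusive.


Σₖ₌15^406 k = Σₖ₌₁^406 k − Σₖ₌₁^14 k
= 406·407/2 − 14·15/2
= 82621 − 105 = 82516

Σk = 82516


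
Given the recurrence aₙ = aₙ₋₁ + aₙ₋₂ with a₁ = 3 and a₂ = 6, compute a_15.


Computing iteratively: 3, 6, 9, 15, 24, 39, 63, 102, 165, 267, 432, 699, ...
a_15 = 2961

a_15 = 2961


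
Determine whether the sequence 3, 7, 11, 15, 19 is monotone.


Differences: 4, 4, 4, 4
All differences > 0 → strictly INCREASING

Monotonically increasing


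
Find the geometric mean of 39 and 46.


GM = √(39×46) = √1794 = 42.3556

GM = 42.3556


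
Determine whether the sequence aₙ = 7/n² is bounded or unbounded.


a₁ = 7, a₂ = 7/4, a₃ = 7/9, ...
0 < aₙ ≤ 7 for all n ≥ 1
The sequence IS bounded

Bounded (0 < aₙ ≤ 7)


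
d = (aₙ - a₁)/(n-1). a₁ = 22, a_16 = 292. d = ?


d = (aₙ - a₁)/(n-1)
= (292 - 22)/(16-1)
= 270/15 = 18

d = 18


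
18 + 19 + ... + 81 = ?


Σₖ₌18^81 k = Σₖ₌₁^81 k − Σₖ₌₁^17 k
= 81·82/2 − 17·18/2
= 3321 − 153 = 3168

Σk = 3168


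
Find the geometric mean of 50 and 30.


GM = √(50×30) = √1500 = 38.7298

GM = 38.7298


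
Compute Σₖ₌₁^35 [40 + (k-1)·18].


aₙ = 40 + (35-1)×18 = 652
Sₙ = n(a₁+aₙ)/2 = 35×(40+652)/2
= 35×692/2 = 12110

S_35 = 12110


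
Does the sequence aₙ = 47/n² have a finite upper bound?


a₁ = 47, a₂ = 47/4, a₃ = 47/9, ...
0 < aₙ ≤ 47 for all n ≥ 1
The sequence IS bounded

Bounded (0 < aₙ ≤ 47)


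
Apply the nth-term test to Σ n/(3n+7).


lim(n→∞) n/(3n+7) = 1/3 = 1/3  (divide numerator and denominator by n)
lim aₙ = 1/3 ≠ 0 → series DIVERGES

Diverges (lim aₙ = 1/3 ≠ 0)
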